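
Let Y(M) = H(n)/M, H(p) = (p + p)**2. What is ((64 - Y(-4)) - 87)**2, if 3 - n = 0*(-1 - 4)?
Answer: 196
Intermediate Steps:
n = 3 (n = 3 - 0*(-1 - 4) = 3 - 0*(-5) = 3 - 1*0 = 3 + 0 = 3)
H(p) = 4*p**2 (H(p) = (2*p)**2 = 4*p**2)
Y(M) = 36/M (Y(M) = (4*3**2)/M = (4*9)/M = 36/M)
((64 - Y(-4)) - 87)**2 = ((64 - 36/(-4)) - 87)**2 = ((64 - 36*(-1)/4) - 87)**2 = ((64 - 1*(-9)) - 87)**2 = ((64 + 9) - 87)**2 = (73 - 87)**2 = (-14)**2 = 196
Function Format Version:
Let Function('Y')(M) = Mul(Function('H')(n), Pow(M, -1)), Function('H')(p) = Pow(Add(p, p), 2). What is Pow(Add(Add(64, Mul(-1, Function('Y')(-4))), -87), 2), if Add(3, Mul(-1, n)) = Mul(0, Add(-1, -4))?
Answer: 196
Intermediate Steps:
n = 3 (n = Add(3, Mul(-1, Mul(0, Add(-1, -4)))) = Add(3, Mul(-1, Mul(0, -5))) = Add(3, Mul(-1, 0)) = Add(3, 0) = 3)
Function('H')(p) = Mul(4, Pow(p, 2)) (Function('H')(p) = Pow(Mul(2, p), 2) = Mul(4, Pow(p, 2)))
Function('Y')(M) = Mul(36, Pow(M, -1)) (Function('Y')(M) = Mul(Mul(4, Pow(3, 2)), Pow(M, -1)) = Mul(Mul(4, 9), Pow(M, -1)) = Mul(36, Pow(M, -1)))
Pow(Add(Add(64, Mul(-1, Function('Y')(-4))), -87), 2) = Pow(Add(Add(64, Mul(-1, Mul(36, Pow(-4, -1)))), -87), 2) = Pow(Add(Add(64, Mul(-1, Mul(36, Rational(-1, 4)))), -87), 2) = Pow(Add(Add(64, Mul(-1, -9)), -87), 2) = Pow(Add(Add(64, 9), -87), 2) = Pow(Add(73, -87), 2) = Pow(-14, 2) = 196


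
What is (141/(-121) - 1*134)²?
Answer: 267486025/14641 ≈ 18270.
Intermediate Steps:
(141/(-121) - 1*134)² = (141*(-1/121) - 134)² = (-141/121 - 134)² = (-16355/121)² = 267486025/14641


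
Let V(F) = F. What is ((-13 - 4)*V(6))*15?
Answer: -1530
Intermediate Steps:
((-13 - 4)*V(6))*15 = ((-13 - 4)*6)*15 = -17*6*15 = -102*15 = -1530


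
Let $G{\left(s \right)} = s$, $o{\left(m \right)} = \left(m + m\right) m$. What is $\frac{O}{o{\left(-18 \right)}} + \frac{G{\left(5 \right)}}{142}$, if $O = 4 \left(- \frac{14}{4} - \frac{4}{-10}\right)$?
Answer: $\frac{1849}{115020} \approx 0.016075$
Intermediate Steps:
$o{\left(m \right)} = 2 m^{2}$ ($o{\left(m \right)} = 2 m m = 2 m^{2}$)
$O = - \frac{62}{5}$ ($O = 4 \left(\left(-14\right) \frac{1}{4} - - \frac{2}{5}\right) = 4 \left(- \frac{7}{2} + \frac{2}{5}\right) = 4 \left(- \frac{31}{10}\right) = - \frac{62}{5} \approx -12.4$)
$\frac{O}{o{\left(-18 \right)}} + \frac{G{\left(5 \right)}}{142} = - \frac{62}{5 \cdot 2 \left(-18\right)^{2}} + \frac{5}{142} = - \frac{62}{5 \cdot 2 \cdot 324} + 5 \cdot \frac{1}{142} = - \frac{62}{5 \cdot 648} + \frac{5}{142} = \left(- \frac{62}{5}\right) \frac{1}{648} + \frac{5}{142} = - \frac{31}{1620} + \frac{5}{142} = \frac{1849}{115020}$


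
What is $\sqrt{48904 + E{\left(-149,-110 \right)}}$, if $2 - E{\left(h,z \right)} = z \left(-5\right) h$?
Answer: $2 \sqrt{32714} \approx 361.74$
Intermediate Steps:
$E{\left(h,z \right)} = 2 + 5 h z$ ($E{\left(h,z \right)} = 2 - z \left(-5\right) h = 2 - - 5 z h = 2 - - 5 h z = 2 + 5 h z$)
$\sqrt{48904 + E{\left(-149,-110 \right)}} = \sqrt{48904 + \left(2 + 5 \left(-149\right) \left(-110\right)\right)} = \sqrt{48904 + \left(2 + 81950\right)} = \sqrt{48904 + 81952} = \sqrt{130856} = 2 \sqrt{32714}$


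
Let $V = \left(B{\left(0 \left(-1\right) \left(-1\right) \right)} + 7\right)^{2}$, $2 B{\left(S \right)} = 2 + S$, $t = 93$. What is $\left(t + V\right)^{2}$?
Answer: $24649$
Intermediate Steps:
$B{\left(S \right)} = 1 + \frac{S}{2}$ ($B{\left(S \right)} = \frac{2 + S}{2} = 1 + \frac{S}{2}$)
$V = 64$ ($V = \left(\left(1 + \frac{0 \left(-1\right) \left(-1\right)}{2}\right) + 7\right)^{2} = \left(\left(1 + \frac{0 \left(-1\right)}{2}\right) + 7\right)^{2} = \left(\left(1 + \frac{1}{2} \cdot 0\right) + 7\right)^{2} = \left(\left(1 + 0\right) + 7\right)^{2} = \left(1 + 7\right)^{2} = 8^{2} = 64$)
$\left(t + V\right)^{2} = \left(93 + 64\right)^{2} = 157^{2} = 24649$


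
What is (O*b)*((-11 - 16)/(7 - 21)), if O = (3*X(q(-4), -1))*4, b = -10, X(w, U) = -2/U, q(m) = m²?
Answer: -3240/7 ≈ -462.86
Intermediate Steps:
O = 24 (O = (3*(-2/(-1)))*4 = (3*(-2*(-1)))*4 = (3*2)*4 = 6*4 = 24)
(O*b)*((-11 - 16)/(7 - 21)) = (24*(-10))*((-11 - 16)/(7 - 21)) = -(-6480)/(-14) = -(-6480)*(-1)/14 = -240*27/14 = -3240/7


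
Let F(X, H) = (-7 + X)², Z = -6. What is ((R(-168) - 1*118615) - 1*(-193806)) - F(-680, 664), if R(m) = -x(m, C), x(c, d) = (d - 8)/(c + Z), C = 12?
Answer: -34519684/87 ≈ -3.9678e+5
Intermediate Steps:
x(c, d) = (-8 + d)/(-6 + c) (x(c, d) = (d - 8)/(c - 6) = (-8 + d)/(-6 + c))
R(m) = -4/(-6 + m) (R(m) = -(-8 + 12)/(-6 + m) = -4/(-6 + m))
((R(-168) - 1*118615) - 1*(-193806)) - F(-680, 664) = ((-4/(-6 - 168) - 1*118615) - 1*(-193806)) - (-7 - 680)² = ((-4/(-174) - 118615) + 193806) - 1*(-687)² = ((-4*(-1/174) - 118615) + 193806) - 1*471969 = ((2/87 - 118615) + 193806) - 471969 = (-10319503/87 + 193806) - 471969 = 6541619/87 - 471969 = -34519684/87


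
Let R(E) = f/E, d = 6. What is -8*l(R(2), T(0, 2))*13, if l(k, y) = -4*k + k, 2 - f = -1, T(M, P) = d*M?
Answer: 468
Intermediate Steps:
T(M, P) = 6*M
f = 3 (f = 2 - 1*(-1) = 2 + 1 = 3)
R(E) = 3/E
l(k, y) = -3*k
-8*l(R(2), T(0, 2))*13 = -(-24)*3/2*13 = -8*(-9/2)*13 = 36*13 = 468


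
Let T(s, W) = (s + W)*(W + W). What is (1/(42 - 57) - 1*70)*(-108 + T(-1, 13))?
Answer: -71468/5 ≈ -14294.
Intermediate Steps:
T(s, W) = 2*W*(W + s) (T(s, W) = (W + s)*(2*W) = 2*W*(W + s))
(1/(42 - 57) - 1*70)*(-108 + T(-1, 13)) = (1/(42 - 57) - 1*70)*(-108 + 2*13*(13 - 1)) = (1/(-15) - 70)*(-108 + 2*13*12) = (-1/15 - 70)*(-108 + 312) = -1051/15*204 = -71468/5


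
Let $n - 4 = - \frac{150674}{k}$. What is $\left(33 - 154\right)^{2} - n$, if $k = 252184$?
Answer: $\frac{1845683941}{126092} \approx 14638.0$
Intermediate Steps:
$n = \frac{429031}{126092}$ ($n = 4 - \frac{150674}{252184} = 4 - \frac{75337}{126092} = \frac{429031}{126092} \approx 3.4025$)
$\left(33 - 154\right)^{2} - n = \left(33 - 154\right)^{2} - \frac{429031}{126092} = \left(-121\right)^{2} - \frac{429031}{126092} = 14641 - \frac{429031}{126092} = \frac{1845683941}{126092}$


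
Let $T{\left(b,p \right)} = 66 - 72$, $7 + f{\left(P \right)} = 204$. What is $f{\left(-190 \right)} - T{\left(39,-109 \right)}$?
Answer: $203$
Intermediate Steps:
$f{\left(P \right)} = 197$ ($f{\left(P \right)} = -7 + 204 = 197$)
$T{\left(b,p \right)} = -6$ ($T{\left(b,p \right)} = 66 - 72 = -6$)
$f{\left(-190 \right)} - T{\left(39,-109 \right)} = 197 - -6 = 197 + 6 = 203$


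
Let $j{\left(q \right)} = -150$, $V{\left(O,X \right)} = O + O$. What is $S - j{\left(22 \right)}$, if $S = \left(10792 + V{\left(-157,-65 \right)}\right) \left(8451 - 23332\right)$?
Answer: $-155922968$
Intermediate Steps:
$V{\left(O,X \right)} = 2 O$
$S = -155923118$ ($S = \left(10792 + 2 \left(-157\right)\right) \left(8451 - 23332\right) = \left(10792 - 314\right) \left(-14881\right) = 10478 \left(-14881\right) = -155923118$)
$S - j{\left(22 \right)} = -155923118 - -150 = -155923118 + 150 = -155922968$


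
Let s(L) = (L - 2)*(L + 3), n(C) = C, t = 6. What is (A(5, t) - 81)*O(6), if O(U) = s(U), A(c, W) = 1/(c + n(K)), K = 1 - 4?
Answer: -2898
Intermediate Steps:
K = -3
s(L) = (-2 + L)*(3 + L)
A(c, W) = 1/(-3 + c) (A(c, W) = 1/(c - 3) = 1/(-3 + c))
O(U) = -6 + U + U²
(A(5, t) - 81)*O(6) = (1/(-3 + 5) - 81)*(-6 + 6 + 6²) = (1/2 - 81)*(-6 + 6 + 36) = (½ - 81)*36 = -161/2*36 = -2898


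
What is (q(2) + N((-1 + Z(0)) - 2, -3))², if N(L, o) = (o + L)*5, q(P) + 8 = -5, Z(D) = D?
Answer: 1849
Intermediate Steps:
q(P) = -13 (q(P) = -8 - 5 = -13)
N(L, o) = 5*L + 5*o (N(L, o) = (L + o)*5 = 5*L + 5*o)
(q(2) + N((-1 + Z(0)) - 2, -3))² = (-13 + (5*((-1 + 0) - 2) + 5*(-3)))² = (-13 + (5*(-1 - 2) - 15))² = (-13 + (5*(-3) - 15))² = (-13 + (-15 - 15))² = (-13 - 30)² = (-43)² = 1849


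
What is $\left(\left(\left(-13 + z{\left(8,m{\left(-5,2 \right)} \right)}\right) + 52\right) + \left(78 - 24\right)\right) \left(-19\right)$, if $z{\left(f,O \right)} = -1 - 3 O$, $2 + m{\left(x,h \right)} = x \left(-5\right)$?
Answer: $-437$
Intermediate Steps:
$m{\left(x,h \right)} = -2 - 5 x$ ($m{\left(x,h \right)} = -2 + x \left(-5\right) = -2 - 5 x$)
$\left(\left(\left(-13 + z{\left(8,m{\left(-5,2 \right)} \right)}\right) + 52\right) + \left(78 - 24\right)\right) \left(-19\right) = \left(\left(\left(-13 - \left(1 + 3 \left(-2 - -25\right)\right)\right) + 52\right) + \left(78 - 24\right)\right) \left(-19\right) = \left(\left(\left(-13 - \left(1 + 3 \left(-2 + 25\right)\right)\right) + 52\right) + 54\right) \left(-19\right) = \left(\left(\left(-13 - 70\right) + 52\right) + 54\right) \left(-19\right) = \left(\left(-83 + 52\right) + 54\right) \left(-19\right) = \left(-31 + 54\right) \left(-19\right) = 23 \left(-19\right) = -437$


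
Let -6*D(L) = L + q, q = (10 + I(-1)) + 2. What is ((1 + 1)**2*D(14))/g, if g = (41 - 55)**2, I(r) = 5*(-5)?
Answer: -1/294 ≈ -0.0034014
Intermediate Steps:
I(r) = -25
q = -13 (q = (10 - 25) + 2 = -15 + 2 = -13)
D(L) = 13/6 - L/6 (D(L) = -(L - 13)/6 = -(-13 + L)/6 = 13/6 - L/6)
g = 196 (g = (-14)**2 = 196)
((1 + 1)**2*D(14))/g = ((1 + 1)**2*(13/6 - 1/6*14))/196 = (2**2*(13/6 - 7/3))*(1/196) = (4*(-1/6))*(1/196) = -2/3*1/196 = -1/294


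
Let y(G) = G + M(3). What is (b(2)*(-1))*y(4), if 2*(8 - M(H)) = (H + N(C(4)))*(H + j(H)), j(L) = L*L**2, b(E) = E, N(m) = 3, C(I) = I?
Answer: 156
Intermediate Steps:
j(L) = L**3
M(H) = 8 - (3 + H)*(H + H**3)/2 (M(H) = 8 - (H + 3)*(H + H**3)/2 = 8 - (3 + H)*(H + H**3)/2)
y(G) = -82 + G (y(G) = G + (8 - 3/2*3 - 3/2*3**3 - 1/2*3**2 - 1/2*3**4) = G + (8 - 9/2 - 3/2*27 - 1/2*9 - 1/2*81) = G + (8 - 9/2 - 81/2 - 9/2 - 81/2) = G - 82 = -82 + G)
(b(2)*(-1))*y(4) = (2*(-1))*(-82 + 4) = -2*(-78) = 156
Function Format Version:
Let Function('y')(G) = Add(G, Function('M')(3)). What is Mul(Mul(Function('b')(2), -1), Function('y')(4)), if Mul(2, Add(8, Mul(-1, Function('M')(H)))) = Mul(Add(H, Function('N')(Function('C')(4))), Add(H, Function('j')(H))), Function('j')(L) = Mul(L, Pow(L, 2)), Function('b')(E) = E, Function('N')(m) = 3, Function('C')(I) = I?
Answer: 156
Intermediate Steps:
Function('j')(L) = Pow(L, 3)
Function('M')(H) = Add(8, Mul(Rational(-1, 2), Add(3, H), Add(H, Pow(H, 3)))) (Function('M')(H) = Add(8, Mul(Rational(-1, 2), Mul(Add(H, 3), Add(H, Pow(H, 3))))) = Add(8, Mul(Rational(-1, 2), Mul(Add(3, H), Add(H, Pow(H, 3))))) = Add(8, Mul(Rational(-1, 2), Add(3, H), Add(H, Pow(H, 3)))))
Function('y')(G) = Add(-82, G) (Function('y')(G) = Add(G, Add(8, Mul(Rational(-3, 2), 3), Mul(Rational(-3, 2), Pow(3, 3)), Mul(Rational(-1, 2), Pow(3, 2)), Mul(Rational(-1, 2), Pow(3, 4)))) = Add(G, Add(8, Rational(-9, 2), Mul(Rational(-3, 2), 27), Mul(Rational(-1, 2), 9), Mul(Rational(-1, 2), 81))) = Add(G, Add(8, Rational(-9, 2), Rational(-81, 2), Rational(-9, 2), Rational(-81, 2))) = Add(G, -82) = Add(-82, G))
Mul(Mul(Function('b')(2), -1), Function('y')(4)) = Mul(Mul(2, -1), Add(-82, 4)) = Mul(-2, -78) = 156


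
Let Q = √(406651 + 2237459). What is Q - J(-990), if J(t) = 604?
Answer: -604 + 3*√293790 ≈ 1022.1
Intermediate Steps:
Q = 3*√293790 (Q = √2644110 = 3*√293790 ≈ 1626.1)
Q - J(-990) = 3*√293790 - 1*604 = 3*√293790 - 604 = -604 + 3*√293790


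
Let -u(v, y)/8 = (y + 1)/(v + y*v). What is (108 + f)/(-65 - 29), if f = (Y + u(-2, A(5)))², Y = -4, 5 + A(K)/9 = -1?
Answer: -54/47 ≈ -1.1489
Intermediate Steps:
A(K) = -54 (A(K) = -45 + 9*(-1) = -45 - 9 = -54)
u(v, y) = -8*(1 + y)/(v + v*y) (u(v, y) = -8*(y + 1)/(v + y*v) = -8*(1 + y)/(v + v*y))
f = 0 (f = (-4 - 8/(-2))² = (-4 - 8*(-½))² = (-4 + 4)² = 0² = 0)
(108 + f)/(-65 - 29) = (108 + 0)/(-65 - 29) = 108/(-94) = -1/94*108 = -54/47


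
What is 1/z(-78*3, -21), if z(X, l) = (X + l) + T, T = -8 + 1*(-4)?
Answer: -1/267 ≈ -0.0037453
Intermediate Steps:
T = -12 (T = -8 - 4 = -12)
z(X, l) = -12 + X + l (z(X, l) = (X + l) - 12 = -12 + X + l)
1/z(-78*3, -21) = 1/(-12 - 78*3 - 21) = 1/(-12 - 234 - 21) = 1/(-267) = -1/267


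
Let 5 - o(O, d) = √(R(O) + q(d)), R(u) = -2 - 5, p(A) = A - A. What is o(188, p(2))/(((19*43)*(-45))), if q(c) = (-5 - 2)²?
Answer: -1/7353 + √42/36765 ≈ 4.0276e-5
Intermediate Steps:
p(A) = 0
R(u) = -7
q(c) = 49 (q(c) = (-7)² = 49)
o(O, d) = 5 - √42 (o(O, d) = 5 - √(-7 + 49) = 5 - √42)
o(188, p(2))/(((19*43)*(-45))) = (5 - √42)/(((19*43)*(-45))) = (5 - √42)/((817*(-45))) = (5 - √42)/(-36765) = (5 - √42)*(-1/36765) = -1/7353 + √42/36765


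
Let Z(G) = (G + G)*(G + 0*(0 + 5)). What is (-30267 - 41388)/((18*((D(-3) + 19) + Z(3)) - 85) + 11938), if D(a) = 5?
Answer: -23885/4203 ≈ -5.6828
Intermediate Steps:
Z(G) = 2*G² (Z(G) = (2*G)*(G + 0*5) = (2*G)*(G + 0) = (2*G)*G = 2*G²)
(-30267 - 41388)/((18*((D(-3) + 19) + Z(3)) - 85) + 11938) = (-30267 - 41388)/((18*((5 + 19) + 2*3²) - 85) + 11938) = -71655/((18*(24 + 2*9) - 85) + 11938) = -71655/((18*(24 + 18) - 85) + 11938) = -71655/((18*42 - 85) + 11938) = -71655/((756 - 85) + 11938) = -71655/(671 + 11938) = -71655/12609 = -71655*1/12609 = -23885/4203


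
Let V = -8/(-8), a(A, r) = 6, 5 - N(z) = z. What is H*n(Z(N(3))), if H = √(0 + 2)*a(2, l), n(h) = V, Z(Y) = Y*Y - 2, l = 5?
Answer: 6*√2 ≈ 8.4853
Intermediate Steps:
N(z) = 5 - z
V = 1 (V = -8*(-⅛) = 1)
Z(Y) = -2 + Y² (Z(Y) = Y² - 2 = -2 + Y²)
n(h) = 1
H = 6*√2 (H = √(0 + 2)*6 = √2*6 = 6*√2 ≈ 8.4853)
H*n(Z(N(3))) = (6*√2)*1 = 6*√2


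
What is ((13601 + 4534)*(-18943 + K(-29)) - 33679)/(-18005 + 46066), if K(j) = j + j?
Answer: -344616814/28061 ≈ -12281.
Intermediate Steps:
K(j) = 2*j
((13601 + 4534)*(-18943 + K(-29)) - 33679)/(-18005 + 46066) = ((13601 + 4534)*(-18943 + 2*(-29)) - 33679)/(-18005 + 46066) = (18135*(-18943 - 58) - 33679)/28061 = (18135*(-19001) - 33679)*(1/28061) = (-344583135 - 33679)*(1/28061) = -344616814*1/28061 = -344616814/28061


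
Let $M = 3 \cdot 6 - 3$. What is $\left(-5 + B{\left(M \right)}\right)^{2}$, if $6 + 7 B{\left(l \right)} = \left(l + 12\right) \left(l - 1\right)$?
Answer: $\frac{113569}{49} \approx 2317.7$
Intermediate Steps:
$M = 15$ ($M = 18 - 3 = 15$)
$B{\left(l \right)} = - \frac{6}{7} + \frac{\left(-1 + l\right) \left(12 + l\right)}{7}$ ($B{\left(l \right)} = - \frac{6}{7} + \frac{\left(l + 12\right) \left(l - 1\right)}{7} = - \frac{6}{7} + \frac{\left(12 + l\right) \left(-1 + l\right)}{7} = - \frac{6}{7} + \frac{\left(-1 + l\right) \left(12 + l\right)}{7}$)
$\left(-5 + B{\left(M \right)}\right)^{2} = \left(-5 + \left(- \frac{18}{7} + \frac{15^{2}}{7} + \frac{11}{7} \cdot 15\right)\right)^{2} = \left(-5 + \left(- \frac{18}{7} + \frac{1}{7} \cdot 225 + \frac{165}{7}\right)\right)^{2} = \left(-5 + \left(- \frac{18}{7} + \frac{225}{7} + \frac{165}{7}\right)\right)^{2} = \left(-5 + \frac{372}{7}\right)^{2} = \left(\frac{337}{7}\right)^{2} = \frac{113569}{49}$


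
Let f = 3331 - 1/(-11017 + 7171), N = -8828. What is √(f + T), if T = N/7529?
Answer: √2791996820608090530/28956534 ≈ 57.705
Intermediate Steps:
T = -8828/7529 ≈ -1.1725
f = 12811027/3846 (f = 3331 - 1/(-3846) = 3331 - 1*(-1/3846) = 3331 + 1/3846 = 12811027/3846 ≈ 3331.0)
√(f + T) = √(12811027/3846 - 8828/7529) = √(96420269795/28956534) = √2791996820608090530/28956534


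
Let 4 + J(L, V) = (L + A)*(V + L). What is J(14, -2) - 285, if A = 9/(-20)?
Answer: -632/5 ≈ -126.40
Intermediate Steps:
A = -9/20 (A = 9*(-1/20) = -9/20 ≈ -0.45000)
J(L, V) = -4 + (-9/20 + L)*(L + V) (J(L, V) = -4 + (L - 9/20)*(V + L) = -4 + (-9/20 + L)*(L + V))
J(14, -2) - 285 = (-4 + 14² - 9/20*14 - 9/20*(-2) + 14*(-2)) - 285 = (-4 + 196 - 63/10 + 9/10 - 28) - 285 = 793/5 - 285 = -632/5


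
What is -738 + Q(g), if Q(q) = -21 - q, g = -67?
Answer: -692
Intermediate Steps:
-738 + Q(g) = -738 + (-21 - 1*(-67)) = -738 + (-21 + 67) = -738 + 46 = -692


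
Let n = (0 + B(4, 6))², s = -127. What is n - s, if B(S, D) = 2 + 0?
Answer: 131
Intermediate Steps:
B(S, D) = 2
n = 4 (n = (0 + 2)² = 2² = 4)
n - s = 4 - 1*(-127) = 4 + 127 = 131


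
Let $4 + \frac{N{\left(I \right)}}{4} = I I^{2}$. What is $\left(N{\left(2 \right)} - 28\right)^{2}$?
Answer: $144$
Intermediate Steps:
$N{\left(I \right)} = -16 + 4 I^{3}$ ($N{\left(I \right)} = -16 + 4 I I^{2} = -16 + 4 I^{3}$)
$\left(N{\left(2 \right)} - 28\right)^{2} = \left(\left(-16 + 4 \cdot 2^{3}\right) - 28\right)^{2} = \left(\left(-16 + 4 \cdot 8\right) - 28\right)^{2} = \left(\left(-16 + 32\right) - 28\right)^{2} = \left(16 - 28\right)^{2} = \left(-12\right)^{2} = 144$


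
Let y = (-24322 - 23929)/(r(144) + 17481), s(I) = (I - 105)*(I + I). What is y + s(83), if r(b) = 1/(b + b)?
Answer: -18399996196/5034529 ≈ -3654.8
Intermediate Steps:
r(b) = 1/(2*b)
s(I) = 2*I*(-105 + I) (s(I) = (-105 + I)*(2*I) = 2*I*(-105 + I))
y = -13896288/5034529 (y = (-24322 - 23929)/((½)/144 + 17481) = -48251/((½)*(1/144) + 17481) = -48251/(1/288 + 17481) = -48251/5034529/288 = -48251*288/5034529 = -13896288/5034529 ≈ -2.7602)
y + s(83) = -13896288/5034529 + 2*83*(-105 + 83) = -13896288/5034529 + 2*83*(-22) = -13896288/5034529 - 3652 = -18399996196/5034529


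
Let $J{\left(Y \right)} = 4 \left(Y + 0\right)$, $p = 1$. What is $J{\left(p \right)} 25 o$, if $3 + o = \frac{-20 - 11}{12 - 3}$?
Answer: $- \frac{5800}{9} \approx -644.44$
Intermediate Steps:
$J{\left(Y \right)} = 4 Y$
$o = - \frac{58}{9}$ ($o = -3 + \frac{-20 - 11}{12 - 3} = -3 - \frac{31}{9} = - \frac{58}{9} \approx -6.4444$)
$J{\left(p \right)} 25 o = 4 \cdot 1 \cdot 25 \left(- \frac{58}{9}\right) = 4 \cdot 25 \left(- \frac{58}{9}\right) = 100 \left(- \frac{58}{9}\right) = - \frac{5800}{9}$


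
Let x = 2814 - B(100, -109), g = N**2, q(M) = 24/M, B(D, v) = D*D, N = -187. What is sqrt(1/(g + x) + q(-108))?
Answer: I*sqrt(43211)/441 ≈ 0.47137*I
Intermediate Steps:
B(D, v) = D**2
g = 34969 (g = (-187)**2 = 34969)
x = -7186 (x = 2814 - 1*100**2 = 2814 - 1*10000 = 2814 - 10000 = -7186)
sqrt(1/(g + x) + q(-108)) = sqrt(1/(34969 - 7186) + 24/(-108)) = sqrt(1/27783 + 24*(-1/108)) = sqrt(1/27783 - 2/9) = sqrt(-6173/27783) = I*sqrt(43211)/441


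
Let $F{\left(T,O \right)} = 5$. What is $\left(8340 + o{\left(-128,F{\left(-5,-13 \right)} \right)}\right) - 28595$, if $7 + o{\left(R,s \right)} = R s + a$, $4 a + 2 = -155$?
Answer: $- \frac{83765}{4} \approx -20941.0$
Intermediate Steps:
$a = - \frac{157}{4}$ ($a = - \frac{1}{2} + \frac{1}{4} \left(-155\right) = - \frac{1}{2} - \frac{155}{4} = - \frac{157}{4} \approx -39.25$)
$o{\left(R,s \right)} = - \frac{185}{4} + R s$ ($o{\left(R,s \right)} = -7 + \left(R s - \frac{157}{4}\right) = -7 + \left(- \frac{157}{4} + R s\right) = - \frac{185}{4} + R s$)
$\left(8340 + o{\left(-128,F{\left(-5,-13 \right)} \right)}\right) - 28595 = \left(8340 - \frac{2745}{4}\right) - 28595 = \frac{30615}{4} - 28595 = - \frac{83765}{4}$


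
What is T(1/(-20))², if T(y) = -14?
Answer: 196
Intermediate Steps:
T(1/(-20))² = (-14)² = 196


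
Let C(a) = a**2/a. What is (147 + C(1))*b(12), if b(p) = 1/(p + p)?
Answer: 37/6 ≈ 6.1667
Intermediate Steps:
b(p) = 1/(2*p)
C(a) = a
(147 + C(1))*b(12) = (147 + 1)*((1/2)/12) = 148*((1/2)*(1/12)) = 148*(1/24) = 37/6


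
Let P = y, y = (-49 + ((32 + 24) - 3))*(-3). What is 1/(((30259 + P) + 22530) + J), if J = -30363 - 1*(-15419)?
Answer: 1/37833 ≈ 2.6432e-5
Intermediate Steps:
y = -12 (y = (-49 + (56 - 3))*(-3) = (-49 + 53)*(-3) = 4*(-3) = -12)
P = -12
J = -14944 (J = -30363 + 15419 = -14944)
1/(((30259 + P) + 22530) + J) = 1/(((30259 - 12) + 22530) - 14944) = 1/((30247 + 22530) - 14944) = 1/(52777 - 14944) = 1/37833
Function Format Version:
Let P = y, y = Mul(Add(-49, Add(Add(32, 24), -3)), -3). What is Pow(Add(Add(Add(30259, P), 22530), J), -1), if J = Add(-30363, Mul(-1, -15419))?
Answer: Rational(1, 37833) ≈ 2.6432e-5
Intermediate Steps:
y = -12 (y = Mul(Add(-49, Add(56, -3)), -3) = Mul(Add(-49, 53), -3) = Mul(4, -3) = -12)
P = -12
J = -14944 (J = Add(-30363, 15419) = -14944)
Pow(Add(Add(Add(30259, P), 22530), J), -1) = Pow(Add(Add(Add(30259, -12), 22530), -14944), -1) = Pow(Add(Add(30247, 22530), -14944), -1) = Pow(Add(52777, -14944), -1) = Pow(37833, -1) = Rational(1, 37833)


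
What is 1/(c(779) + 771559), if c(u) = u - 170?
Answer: 1/772168 ≈ 1.2951e-6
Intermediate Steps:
c(u) = -170 + u
1/(c(779) + 771559) = 1/((-170 + 779) + 771559) = 1/(609 + 771559) = 1/772168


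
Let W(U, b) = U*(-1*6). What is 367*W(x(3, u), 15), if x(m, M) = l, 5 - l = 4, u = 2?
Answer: -2202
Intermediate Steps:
l = 1 (l = 5 - 1*4 = 5 - 4 = 1)
x(m, M) = 1
W(U, b) = -6*U (W(U, b) = U*(-6) = -6*U)
367*W(x(3, u), 15) = 367*(-6*1) = 367*(-6) = -2202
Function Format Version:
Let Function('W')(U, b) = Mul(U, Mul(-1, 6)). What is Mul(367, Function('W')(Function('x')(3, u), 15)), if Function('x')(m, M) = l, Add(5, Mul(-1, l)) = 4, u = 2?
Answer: -2202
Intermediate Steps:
l = 1 (l = Add(5, Mul(-1, 4)) = Add(5, -4) = 1)
Function('x')(m, M) = 1
Function('W')(U, b) = Mul(-6, U) (Function('W')(U, b) = Mul(U, -6) = Mul(-6, U))
Mul(367, Function('W')(Function('x')(3, u), 15)) = Mul(367, Mul(-6, 1)) = Mul(367, -6) = -2202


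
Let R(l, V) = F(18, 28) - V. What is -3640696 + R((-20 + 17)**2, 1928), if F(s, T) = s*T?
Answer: -3642120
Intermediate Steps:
F(s, T) = T*s
R(l, V) = 504 - V (R(l, V) = 28*18 - V = 504 - V)
-3640696 + R((-20 + 17)**2, 1928) = -3640696 + (504 - 1*1928) = -3640696 + (504 - 1928) = -3640696 - 1424 = -3642120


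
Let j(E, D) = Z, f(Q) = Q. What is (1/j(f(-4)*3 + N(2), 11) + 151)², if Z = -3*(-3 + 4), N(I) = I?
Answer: 204304/9 ≈ 22700.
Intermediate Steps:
Z = -3 (Z = -3*1 = -3)
j(E, D) = -3
(1/j(f(-4)*3 + N(2), 11) + 151)² = (1/(-3) + 151)² = (-⅓ + 151)² = (452/3)² = 204304/9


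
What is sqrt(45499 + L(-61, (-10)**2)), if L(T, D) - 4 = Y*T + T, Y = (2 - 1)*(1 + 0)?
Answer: sqrt(45381) ≈ 213.03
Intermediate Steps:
Y = 1 (Y = 1*1 = 1)
L(T, D) = 4 + 2*T (L(T, D) = 4 + (1*T + T) = 4 + (T + T) = 4 + 2*T)
sqrt(45499 + L(-61, (-10)**2)) = sqrt(45499 + (4 + 2*(-61))) = sqrt(45499 + (4 - 122)) = sqrt(45499 - 118) = sqrt(45381)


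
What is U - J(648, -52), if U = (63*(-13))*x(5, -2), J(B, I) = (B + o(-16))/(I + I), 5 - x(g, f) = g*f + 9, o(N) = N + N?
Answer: -63805/13 ≈ -4908.1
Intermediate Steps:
o(N) = 2*N
x(g, f) = -4 - f*g (x(g, f) = 5 - (g*f + 9) = 5 - (f*g + 9) = 5 - (9 + f*g) = 5 + (-9 - f*g) = -4 - f*g)
J(B, I) = (-32 + B)/(2*I) (J(B, I) = (B + 2*(-16))/(I + I) = (B - 32)/((2*I)) = (-32 + B)*(1/(2*I)) = (-32 + B)/(2*I))
U = -4914 (U = (63*(-13))*(-4 - 1*(-2)*5) = -819*(-4 + 10) = -819*6 = -4914)
U - J(648, -52) = -4914 - (-32 + 648)/(2*(-52)) = -4914 - (-1)*616/(2*52) = -4914 - 1*(-77/13) = -4914 + 77/13 = -63805/13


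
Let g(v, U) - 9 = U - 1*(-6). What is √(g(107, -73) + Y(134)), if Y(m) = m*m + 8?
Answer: √17906 ≈ 133.81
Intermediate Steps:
g(v, U) = 15 + U (g(v, U) = 9 + (U - 1*(-6)) = 9 + (U + 6) = 9 + (6 + U) = 15 + U)
Y(m) = 8 + m² (Y(m) = m² + 8 = 8 + m²)
√(g(107, -73) + Y(134)) = √((15 - 73) + (8 + 134²)) = √(-58 + (8 + 17956)) = √(-58 + 17964) = √17906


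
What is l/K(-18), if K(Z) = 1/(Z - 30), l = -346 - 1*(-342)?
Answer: 192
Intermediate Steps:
l = -4 (l = -346 + 342 = -4)
K(Z) = 1/(-30 + Z)
l/K(-18) = -4/(1/(-30 - 18)) = -4/(1/(-48)) = -4/(-1/48) = -4*(-48) = 192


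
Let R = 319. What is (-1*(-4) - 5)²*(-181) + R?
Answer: 138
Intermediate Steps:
(-1*(-4) - 5)²*(-181) + R = (-1*(-4) - 5)²*(-181) + 319 = (4 - 5)²*(-181) + 319 = (-1)²*(-181) + 319 = 1*(-181) + 319 = -181 + 319 = 138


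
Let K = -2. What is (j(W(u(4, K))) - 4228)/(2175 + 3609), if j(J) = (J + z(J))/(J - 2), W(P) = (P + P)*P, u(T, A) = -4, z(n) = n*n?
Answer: -1747/2410 ≈ -0.72490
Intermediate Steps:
z(n) = n²
W(P) = 2*P² (W(P) = (2*P)*P = 2*P²)
j(J) = (J + J²)/(-2 + J) (j(J) = (J + J²)/(J - 2) = (J + J²)/(-2 + J))
(j(W(u(4, K))) - 4228)/(2175 + 3609) = ((2*(-4)²)*(1 + 2*(-4)²)/(-2 + 2*(-4)²) - 4228)/(2175 + 3609) = ((2*16)*(1 + 2*16)/(-2 + 2*16) - 4228)/5784 = (32*(1 + 32)/(-2 + 32) - 4228)*(1/5784) = (32*33/30 - 4228)*(1/5784) = (32*(1/30)*33 - 4228)*(1/5784) = (176/5 - 4228)*(1/5784) = -20964/5*1/5784 = -1747/2410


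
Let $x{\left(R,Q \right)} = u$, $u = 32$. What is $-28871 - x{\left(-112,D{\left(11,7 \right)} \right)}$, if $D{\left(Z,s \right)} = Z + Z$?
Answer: $-28903$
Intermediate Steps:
$D{\left(Z,s \right)} = 2 Z$
$x{\left(R,Q \right)} = 32$
$-28871 - x{\left(-112,D{\left(11,7 \right)} \right)} = -28871 - 32 = -28903$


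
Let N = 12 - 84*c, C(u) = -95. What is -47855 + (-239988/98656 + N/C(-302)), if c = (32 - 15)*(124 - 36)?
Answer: -109034712187/2343080 ≈ -46535.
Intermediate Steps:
c = 1496 (c = 17*88 = 1496)
N = -125652 (N = 12 - 84*1496 = 12 - 125664 = -125652)
-47855 + (-239988/98656 + N/C(-302)) = -47855 + (-239988/98656 - 125652/(-95)) = -47855 + (-239988*1/98656 - 125652*(-1/95)) = -47855 + (-59997/24664 + 125652/95) = -47855 + 3093381213/2343080 = -109034712187/2343080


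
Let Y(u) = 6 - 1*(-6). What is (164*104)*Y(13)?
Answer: 204672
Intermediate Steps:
Y(u) = 12 (Y(u) = 6 + 6 = 12)
(164*104)*Y(13) = (164*104)*12 = 17056*12 = 204672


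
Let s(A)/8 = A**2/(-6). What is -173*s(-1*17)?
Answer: 199988/3 ≈ 66663.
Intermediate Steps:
s(A) = -4*A**2/3 (s(A) = 8*(A**2/(-6)) = 8*(A**2*(-1/6)) = 8*(-A**2/6) = -4*A**2/3)
-173*s(-1*17) = -(-692)*(-1*17)**2/3 = -(-692)*(-17)**2/3 = -(-692)*289/3 = -173*(-1156/3) = 199988/3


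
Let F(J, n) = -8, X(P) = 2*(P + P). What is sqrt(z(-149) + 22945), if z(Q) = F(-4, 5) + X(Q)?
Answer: sqrt(22341) ≈ 149.47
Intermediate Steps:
X(P) = 4*P (X(P) = 2*(2*P) = 4*P)
z(Q) = -8 + 4*Q
sqrt(z(-149) + 22945) = sqrt((-8 + 4*(-149)) + 22945) = sqrt((-8 - 596) + 22945) = sqrt(-604 + 22945) = sqrt(22341)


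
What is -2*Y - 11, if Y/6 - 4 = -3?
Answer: -23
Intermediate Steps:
Y = 6 (Y = 24 + 6*(-3) = 24 - 18 = 6)
-2*Y - 11 = -2*6 - 11 = -12 - 11 = -23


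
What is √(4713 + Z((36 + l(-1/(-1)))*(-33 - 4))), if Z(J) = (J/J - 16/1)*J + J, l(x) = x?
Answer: √23879 ≈ 154.53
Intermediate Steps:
Z(J) = -14*J (Z(J) = (1 - 16*1)*J + J = (1 - 16)*J + J = -15*J + J = -14*J)
√(4713 + Z((36 + l(-1/(-1)))*(-33 - 4))) = √(4713 - 14*(36 - 1/(-1))*(-33 - 4)) = √(4713 - 14*(36 - 1*(-1))*(-37)) = √(4713 - 14*(36 + 1)*(-37)) = √(4713 - 518*(-37)) = √(4713 - 14*(-1369)) = √(4713 + 19166) = √23879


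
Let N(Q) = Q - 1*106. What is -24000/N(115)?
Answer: -8000/3 ≈ -2666.7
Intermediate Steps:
N(Q) = -106 + Q (N(Q) = Q - 106 = -106 + Q)
-24000/N(115) = -24000/(-106 + 115) = -24000/9 = -24000*⅑ = -8000/3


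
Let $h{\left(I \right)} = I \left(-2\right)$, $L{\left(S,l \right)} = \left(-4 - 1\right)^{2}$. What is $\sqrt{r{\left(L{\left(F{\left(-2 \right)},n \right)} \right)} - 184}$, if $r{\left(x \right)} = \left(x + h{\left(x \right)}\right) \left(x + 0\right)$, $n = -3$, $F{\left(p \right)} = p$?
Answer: $i \sqrt{809} \approx 28.443 i$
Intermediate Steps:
$L{\left(S,l \right)} = 25$ ($L{\left(S,l \right)} = \left(-5\right)^{2} = 25$)
$h{\left(I \right)} = - 2 I$
$r{\left(x \right)} = - x^{2}$ ($r{\left(x \right)} = \left(x - 2 x\right) \left(x + 0\right) = - x x = - x^{2}$)
$\sqrt{r{\left(L{\left(F{\left(-2 \right)},n \right)} \right)} - 184} = \sqrt{- 25^{2} - 184} = \sqrt{\left(-1\right) 625 - 184} = \sqrt{-625 - 184} = \sqrt{-809} = i \sqrt{809}$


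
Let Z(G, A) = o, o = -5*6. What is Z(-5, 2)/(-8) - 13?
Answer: -37/4 ≈ -9.2500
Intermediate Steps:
o = -30
Z(G, A) = -30
Z(-5, 2)/(-8) - 13 = -30/(-8) - 13 = -⅛*(-30) - 13 = 15/4 - 13 = -37/4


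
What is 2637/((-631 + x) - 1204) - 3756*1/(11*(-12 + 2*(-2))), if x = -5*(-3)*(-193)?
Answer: 196611/9460 ≈ 20.783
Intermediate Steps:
x = -2895 (x = 15*(-193) = -2895)
2637/((-631 + x) - 1204) - 3756*1/(11*(-12 + 2*(-2))) = 2637/((-631 - 2895) - 1204) - 3756*1/(11*(-12 + 2*(-2))) = 2637/(-3526 - 1204) - 3756*1/(11*(-12 - 4)) = 2637/(-4730) - 3756/(11*(-16)) = 2637*(-1/4730) - 3756/(-176) = -2637/4730 - 3756*(-1/176) = -2637/4730 + 939/44 = 196611/9460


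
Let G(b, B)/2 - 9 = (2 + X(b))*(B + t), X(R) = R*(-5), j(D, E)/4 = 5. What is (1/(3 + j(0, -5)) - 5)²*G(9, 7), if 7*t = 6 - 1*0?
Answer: -59833584/3703 ≈ -16158.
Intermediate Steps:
t = 6/7 (t = (6 - 1*0)/7 = (6 + 0)/7 = (⅐)*6 = 6/7 ≈ 0.85714)
j(D, E) = 20 (j(D, E) = 4*5 = 20)
X(R) = -5*R
G(b, B) = 18 + 2*(2 - 5*b)*(6/7 + B) (G(b, B) = 18 + 2*((2 - 5*b)*(B + 6/7)) = 18 + 2*((2 - 5*b)*(6/7 + B)) = 18 + 2*(2 - 5*b)*(6/7 + B))
(1/(3 + j(0, -5)) - 5)²*G(9, 7) = (1/(3 + 20) - 5)²*(150/7 + 4*7 - 60/7*9 - 10*7*9) = (1/23 - 5)²*(150/7 + 28 - 540/7 - 630) = (1/23 - 5)²*(-4604/7) = (-114/23)²*(-4604/7) = (12996/529)*(-4604/7) = -59833584/3703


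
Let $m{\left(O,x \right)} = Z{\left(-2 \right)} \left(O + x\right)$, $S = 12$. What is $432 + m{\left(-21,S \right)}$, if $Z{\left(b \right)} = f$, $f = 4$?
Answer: $396$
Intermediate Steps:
$Z{\left(b \right)} = 4$
$m{\left(O,x \right)} = 4 O + 4 x$ ($m{\left(O,x \right)} = 4 \left(O + x\right) = 4 O + 4 x$)
$432 + m{\left(-21,S \right)} = 432 + \left(4 \left(-21\right) + 4 \cdot 12\right) = 432 + \left(-84 + 48\right) = 432 - 36 = 396$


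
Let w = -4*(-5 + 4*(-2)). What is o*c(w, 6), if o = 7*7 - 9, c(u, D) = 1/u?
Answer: 10/13 ≈ 0.76923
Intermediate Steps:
w = 52 (w = -4*(-5 - 8) = -4*(-13) = 52)
c(u, D) = 1/u
o = 40 (o = 49 - 9 = 40)
o*c(w, 6) = 40/52 = 40*(1/52) = 10/13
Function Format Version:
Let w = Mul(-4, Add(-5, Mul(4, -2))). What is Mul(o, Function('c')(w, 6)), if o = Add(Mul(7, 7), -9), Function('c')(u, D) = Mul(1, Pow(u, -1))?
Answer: Rational(10, 13) ≈ 0.76923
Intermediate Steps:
w = 52 (w = Mul(-4, Add(-5, -8)) = Mul(-4, -13) = 52)
Function('c')(u, D) = Pow(u, -1)
o = 40 (o = Add(49, -9) = 40)
Mul(o, Function('c')(w, 6)) = Mul(40, Pow(52, -1)) = Mul(40, Rational(1, 52)) = Rational(10, 13)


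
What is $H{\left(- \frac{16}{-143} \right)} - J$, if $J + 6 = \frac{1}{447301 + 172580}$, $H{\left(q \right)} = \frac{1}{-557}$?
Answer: $\frac{2071021864}{345273717} \approx 5.9982$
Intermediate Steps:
$H{\left(q \right)} = - \frac{1}{557}$
$J = - \frac{3719285}{619881}$ ($J = -6 + \frac{1}{447301 + 172580} = -6 + \frac{1}{619881} = - \frac{3719285}{619881} \approx -6.0$)
$H{\left(- \frac{16}{-143} \right)} - J = - \frac{1}{557} - - \frac{3719285}{619881} = - \frac{1}{557} + \frac{3719285}{619881} = \frac{2071021864}{345273717}$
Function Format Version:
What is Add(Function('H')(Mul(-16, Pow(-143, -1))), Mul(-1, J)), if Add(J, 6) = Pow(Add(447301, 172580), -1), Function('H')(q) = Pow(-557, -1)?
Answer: Rational(2071021864, 345273717) ≈ 5.9982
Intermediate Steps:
Function('H')(q) = Rational(-1, 557)
J = Rational(-3719285, 619881) (J = Add(-6, Pow(Add(447301, 172580), -1)) = Add(-6, Pow(619881, -1)) = Add(-6, Rational(1, 619881)) = Rational(-3719285, 619881) ≈ -6.0000)
Add(Function('H')(Mul(-16, Pow(-143, -1))), Mul(-1, J)) = Add(Rational(-1, 557), Mul(-1, Rational(-3719285, 619881))) = Add(Rational(-1, 557), Rational(3719285, 619881)) = Rational(2071021864, 345273717)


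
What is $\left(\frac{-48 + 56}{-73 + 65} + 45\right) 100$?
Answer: $4400$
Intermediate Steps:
$\left(\frac{-48 + 56}{-73 + 65} + 45\right) 100 = \left(\frac{8}{-8} + 45\right) 100 = \left(8 \left(- \frac{1}{8}\right) + 45\right) 100 = \left(-1 + 45\right) 100 = 44 \cdot 100 = 4400$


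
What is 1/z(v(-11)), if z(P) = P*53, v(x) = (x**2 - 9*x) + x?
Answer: 1/11077 ≈ 9.0277e-5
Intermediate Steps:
v(x) = x**2 - 8*x
z(P) = 53*P
1/z(v(-11)) = 1/(53*(-11*(-8 - 11))) = 1/(53*(-11*(-19))) = 1/(53*209) = 1/11077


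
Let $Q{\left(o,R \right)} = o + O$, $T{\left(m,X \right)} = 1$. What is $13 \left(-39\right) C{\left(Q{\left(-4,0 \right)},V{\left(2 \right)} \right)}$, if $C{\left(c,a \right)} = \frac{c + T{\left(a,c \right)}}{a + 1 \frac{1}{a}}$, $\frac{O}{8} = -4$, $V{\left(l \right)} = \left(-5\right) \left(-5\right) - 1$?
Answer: $\frac{425880}{577} \approx 738.09$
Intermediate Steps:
$V{\left(l \right)} = 24$ ($V{\left(l \right)} = 25 - 1 = 24$)
$O = -32$ ($O = 8 \left(-4\right) = -32$)
$Q{\left(o,R \right)} = -32 + o$ ($Q{\left(o,R \right)} = o - 32 = -32 + o$)
$C{\left(c,a \right)} = \frac{1 + c}{a + \frac{1}{a}}$ ($C{\left(c,a \right)} = \frac{c + 1}{a + 1 \frac{1}{a}} = \frac{1 + c}{a + \frac{1}{a}}$)
$13 \left(-39\right) C{\left(Q{\left(-4,0 \right)},V{\left(2 \right)} \right)} = 13 \left(-39\right) \frac{24 \left(1 - 36\right)}{1 + 24^{2}} = - 507 \frac{24 \left(1 - 36\right)}{1 + 576} = - 507 \cdot 24 \cdot \frac{1}{577} \left(-35\right) = \left(-507\right) \left(- \frac{840}{577}\right) = \frac{425880}{577}$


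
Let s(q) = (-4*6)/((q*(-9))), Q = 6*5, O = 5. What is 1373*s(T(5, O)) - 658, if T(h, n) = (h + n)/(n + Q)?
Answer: 36470/3 ≈ 12157.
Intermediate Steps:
Q = 30
T(h, n) = (h + n)/(30 + n) (T(h, n) = (h + n)/(n + 30) = (h + n)/(30 + n))
s(q) = 8/(3*q) (s(q) = -24*(-1/(9*q)) = -(-8)/(3*q) = 8/(3*q))
1373*s(T(5, O)) - 658 = 1373*(8/(3*(((5 + 5)/(30 + 5))))) - 658 = 1373*(8/(3*((10/35)))) - 658 = 1373*(8/(3*(((1/35)*10)))) - 658 = 1373*(8/(3*(2/7))) - 658 = 1373*((8/3)*(7/2)) - 658 = 1373*(28/3) - 658 = 38444/3 - 658 = 36470/3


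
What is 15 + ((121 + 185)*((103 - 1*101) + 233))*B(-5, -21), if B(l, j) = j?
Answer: -1510095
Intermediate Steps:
15 + ((121 + 185)*((103 - 1*101) + 233))*B(-5, -21) = 15 + ((121 + 185)*((103 - 1*101) + 233))*(-21) = 15 + (306*((103 - 101) + 233))*(-21) = 15 + (306*(2 + 233))*(-21) = 15 + (306*235)*(-21) = 15 + 71910*(-21) = 15 - 1510110 = -1510095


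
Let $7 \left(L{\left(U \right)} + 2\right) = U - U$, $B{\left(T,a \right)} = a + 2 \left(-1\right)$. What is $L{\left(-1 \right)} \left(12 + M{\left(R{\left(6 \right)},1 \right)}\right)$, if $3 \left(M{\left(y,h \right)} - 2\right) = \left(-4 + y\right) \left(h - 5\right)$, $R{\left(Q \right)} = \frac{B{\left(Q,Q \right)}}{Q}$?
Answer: $- \frac{332}{9} \approx -36.889$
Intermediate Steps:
$B{\left(T,a \right)} = -2 + a$ ($B{\left(T,a \right)} = a - 2 = -2 + a$)
$L{\left(U \right)} = -2$ ($L{\left(U \right)} = -2 + \frac{U - U}{7} = -2 + \frac{1}{7} \cdot 0 = -2 + 0 = -2$)
$R{\left(Q \right)} = \frac{-2 + Q}{Q}$
$M{\left(y,h \right)} = 2 + \frac{\left(-5 + h\right) \left(-4 + y\right)}{3}$ ($M{\left(y,h \right)} = 2 + \frac{\left(-4 + y\right) \left(h - 5\right)}{3} = 2 + \frac{\left(-4 + y\right) \left(-5 + h\right)}{3} = 2 + \frac{\left(-5 + h\right) \left(-4 + y\right)}{3}$)
$L{\left(-1 \right)} \left(12 + M{\left(R{\left(6 \right)},1 \right)}\right) = - 2 \left(12 + \left(\frac{26}{3} - \frac{5 \frac{-2 + 6}{6}}{3} - \frac{4}{3} + \frac{1}{3} \cdot 1 \frac{-2 + 6}{6}\right)\right) = - 2 \left(12 + \left(\frac{26}{3} - \frac{5 \cdot \frac{1}{6} \cdot 4}{3} - \frac{4}{3} + \frac{1}{3} \cdot 1 \cdot \frac{1}{6} \cdot 4\right)\right) = - 2 \left(12 + \left(\frac{26}{3} - \frac{10}{9} - \frac{4}{3} + \frac{1}{3} \cdot 1 \cdot \frac{2}{3}\right)\right) = - 2 \left(12 + \left(\frac{26}{3} - \frac{10}{9} - \frac{4}{3} + \frac{2}{9}\right)\right) = - 2 \left(12 + \frac{58}{9}\right) = \left(-2\right) \frac{166}{9} = - \frac{332}{9}$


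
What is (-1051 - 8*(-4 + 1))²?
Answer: 1054729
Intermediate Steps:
(-1051 - 8*(-4 + 1))² = (-1051 - 8*(-3))² = (-1051 + 24)² = (-1027)² = 1054729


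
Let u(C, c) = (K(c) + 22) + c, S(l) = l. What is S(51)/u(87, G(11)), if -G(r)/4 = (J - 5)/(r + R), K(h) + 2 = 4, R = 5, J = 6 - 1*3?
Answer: 102/49 ≈ 2.0816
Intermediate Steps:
J = 3 (J = 6 - 3 = 3)
K(h) = 2 (K(h) = -2 + 4 = 2)
G(r) = 8/(5 + r) (G(r) = -4*(3 - 5)/(r + 5) = -(-8)/(5 + r) = 8/(5 + r))
u(C, c) = 24 + c (u(C, c) = (2 + 22) + c = 24 + c)
S(51)/u(87, G(11)) = 51/(24 + 8/(5 + 11)) = 51/(24 + 8/16) = 51/(24 + 8*(1/16)) = 51/(24 + ½) = 51/(49/2) = 51*(2/49) = 102/49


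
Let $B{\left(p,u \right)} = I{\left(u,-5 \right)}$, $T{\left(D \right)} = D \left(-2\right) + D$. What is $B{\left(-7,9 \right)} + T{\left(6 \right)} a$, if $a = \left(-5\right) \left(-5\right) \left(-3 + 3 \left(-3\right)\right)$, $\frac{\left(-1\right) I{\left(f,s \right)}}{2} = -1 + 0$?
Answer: $1802$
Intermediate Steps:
$T{\left(D \right)} = - D$ ($T{\left(D \right)} = - 2 D + D = - D$)
$I{\left(f,s \right)} = 2$ ($I{\left(f,s \right)} = - 2 \left(-1 + 0\right) = \left(-2\right) \left(-1\right) = 2$)
$B{\left(p,u \right)} = 2$
$a = -300$ ($a = 25 \left(-3 - 9\right) = 25 \left(-12\right) = -300$)
$B{\left(-7,9 \right)} + T{\left(6 \right)} a = 2 + \left(-1\right) 6 \left(-300\right) = 2 - -1800 = 2 + 1800 = 1802$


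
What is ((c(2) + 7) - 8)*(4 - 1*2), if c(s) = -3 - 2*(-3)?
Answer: 4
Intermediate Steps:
c(s) = 3 (c(s) = -3 + 6 = 3)
((c(2) + 7) - 8)*(4 - 1*2) = ((3 + 7) - 8)*(4 - 1*2) = (10 - 8)*(4 - 2) = 2*2 = 4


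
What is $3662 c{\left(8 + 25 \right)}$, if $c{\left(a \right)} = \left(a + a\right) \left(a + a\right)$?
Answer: $15951672$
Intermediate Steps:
$c{\left(a \right)} = 4 a^{2}$ ($c{\left(a \right)} = 2 a 2 a = 4 a^{2}$)
$3662 c{\left(8 + 25 \right)} = 3662 \cdot 4 \left(8 + 25\right)^{2} = 3662 \cdot 4 \cdot 33^{2} = 3662 \cdot 4 \cdot 1089 = 3662 \cdot 4356 = 15951672$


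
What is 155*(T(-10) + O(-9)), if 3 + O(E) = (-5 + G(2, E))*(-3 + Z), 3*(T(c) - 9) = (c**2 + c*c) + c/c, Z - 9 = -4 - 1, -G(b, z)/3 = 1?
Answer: 10075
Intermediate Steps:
G(b, z) = -3 (G(b, z) = -3*1 = -3)
Z = 4 (Z = 9 + (-4 - 1) = 9 - 5 = 4)
T(c) = 28/3 + 2*c**2/3 (T(c) = 9 + ((c**2 + c*c) + c/c)/3 = 9 + ((c**2 + c**2) + 1)/3 = 9 + (2*c**2 + 1)/3 = 9 + (1 + 2*c**2)/3 = 9 + (1/3 + 2*c**2/3) = 28/3 + 2*c**2/3)
O(E) = -11 (O(E) = -3 + (-5 - 3)*(-3 + 4) = -3 - 8*1 = -3 - 8 = -11)
155*(T(-10) + O(-9)) = 155*((28/3 + (2/3)*(-10)**2) - 11) = 155*((28/3 + (2/3)*100) - 11) = 155*((28/3 + 200/3) - 11) = 155*(76 - 11) = 155*65 = 10075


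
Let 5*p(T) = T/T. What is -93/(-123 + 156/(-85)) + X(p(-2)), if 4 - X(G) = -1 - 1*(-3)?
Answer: 9709/3537 ≈ 2.7450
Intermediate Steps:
p(T) = ⅕ (p(T) = (T/T)/5 = (⅕)*1 = ⅕)
X(G) = 2 (X(G) = 4 - (-1 - 1*(-3)) = 4 - (-1 + 3) = 4 - 1*2 = 4 - 2 = 2)
-93/(-123 + 156/(-85)) + X(p(-2)) = -93/(-123 + 156/(-85)) + 2 = -93/(-123 + 156*(-1/85)) + 2 = -93/(-123 - 156/85) + 2 = -93/(-10611/85) + 2 = -85/10611*(-93) + 2 = 2635/3537 + 2 = 9709/3537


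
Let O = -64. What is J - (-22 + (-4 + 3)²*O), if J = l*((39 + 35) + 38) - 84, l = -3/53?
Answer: -230/53 ≈ -4.3396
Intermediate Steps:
l = -3/53 (l = -3*1/53 = -3/53 ≈ -0.056604)
J = -4788/53 (J = -3*((39 + 35) + 38)/53 - 84 = -3*(74 + 38)/53 - 84 = -3/53*112 - 84 = -336/53 - 84 = -4788/53 ≈ -90.340)
J - (-22 + (-4 + 3)²*O) = -4788/53 - (-22 + (-4 + 3)²*(-64)) = -4788/53 - (-22 + (-1)²*(-64)) = -4788/53 - (-22 + 1*(-64)) = -4788/53 - (-22 - 64) = -4788/53 - 1*(-86) = -4788/53 + 86 = -230/53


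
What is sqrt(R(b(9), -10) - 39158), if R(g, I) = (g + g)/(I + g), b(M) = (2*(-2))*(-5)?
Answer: I*sqrt(39154) ≈ 197.87*I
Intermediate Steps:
b(M) = 20 (b(M) = -4*(-5) = 20)
R(g, I) = 2*g/(I + g) (R(g, I) = (2*g)/(I + g) = 2*g/(I + g))
sqrt(R(b(9), -10) - 39158) = sqrt(2*20/(-10 + 20) - 39158) = sqrt(2*20/10 - 39158) = sqrt(2*20*(1/10) - 39158) = sqrt(4 - 39158) = sqrt(-39154) = I*sqrt(39154)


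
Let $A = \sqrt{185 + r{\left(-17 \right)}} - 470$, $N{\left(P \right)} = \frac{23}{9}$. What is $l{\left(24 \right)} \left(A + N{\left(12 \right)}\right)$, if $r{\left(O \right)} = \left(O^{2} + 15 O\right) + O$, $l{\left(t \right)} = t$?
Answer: $- \frac{33656}{3} + 24 \sqrt{202} \approx -10878.0$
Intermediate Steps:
$N{\left(P \right)} = \frac{23}{9}$ ($N{\left(P \right)} = 23 \cdot \frac{1}{9} = \frac{23}{9}$)
$r{\left(O \right)} = O^{2} + 16 O$
$A = -470 + \sqrt{202}$ ($A = \sqrt{185 - 17 \left(16 - 17\right)} - 470 = \sqrt{185 - -17} - 470 = \sqrt{185 + 17} - 470 = \sqrt{202} - 470 = -470 + \sqrt{202} \approx -455.79$)
$l{\left(24 \right)} \left(A + N{\left(12 \right)}\right) = 24 \left(\left(-470 + \sqrt{202}\right) + \frac{23}{9}\right) = 24 \left(- \frac{4207}{9} + \sqrt{202}\right) = - \frac{33656}{3} + 24 \sqrt{202}$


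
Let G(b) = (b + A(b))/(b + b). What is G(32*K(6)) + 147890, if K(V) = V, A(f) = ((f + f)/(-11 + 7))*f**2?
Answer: 277349/2 ≈ 1.3867e+5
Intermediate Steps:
A(f) = -f**3/2 (A(f) = ((2*f)/(-4))*f**2 = ((2*f)*(-1/4))*f**2 = (-f/2)*f**2 = -f**3/2)
G(b) = (b - b**3/2)/(2*b) (G(b) = (b - b**3/2)/(b + b) = (b - b**3/2)/((2*b)) = (b - b**3/2)*(1/(2*b)) = (b - b**3/2)/(2*b))
G(32*K(6)) + 147890 = (1/2 - (32*6)**2/4) + 147890 = (1/2 - 1/4*192**2) + 147890 = (1/2 - 1/4*36864) + 147890 = (1/2 - 9216) + 147890 = -18431/2 + 147890 = 277349/2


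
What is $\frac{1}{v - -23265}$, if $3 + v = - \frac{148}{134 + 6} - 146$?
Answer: $\frac{35}{809023} \approx 4.3262 \cdot 10^{-5}$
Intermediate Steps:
$v = - \frac{5252}{35}$ ($v = -3 - \left(146 + \frac{148}{134 + 6}\right) = -3 - \left(146 + \frac{148}{140}\right) = -3 - \frac{5147}{35} = - \frac{5252}{35} \approx -150.06$)
$\frac{1}{v - -23265} = \frac{1}{- \frac{5252}{35} - -23265} = \frac{1}{- \frac{5252}{35} + 23265} = \frac{1}{\frac{809023}{35}} = \frac{35}{809023}$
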